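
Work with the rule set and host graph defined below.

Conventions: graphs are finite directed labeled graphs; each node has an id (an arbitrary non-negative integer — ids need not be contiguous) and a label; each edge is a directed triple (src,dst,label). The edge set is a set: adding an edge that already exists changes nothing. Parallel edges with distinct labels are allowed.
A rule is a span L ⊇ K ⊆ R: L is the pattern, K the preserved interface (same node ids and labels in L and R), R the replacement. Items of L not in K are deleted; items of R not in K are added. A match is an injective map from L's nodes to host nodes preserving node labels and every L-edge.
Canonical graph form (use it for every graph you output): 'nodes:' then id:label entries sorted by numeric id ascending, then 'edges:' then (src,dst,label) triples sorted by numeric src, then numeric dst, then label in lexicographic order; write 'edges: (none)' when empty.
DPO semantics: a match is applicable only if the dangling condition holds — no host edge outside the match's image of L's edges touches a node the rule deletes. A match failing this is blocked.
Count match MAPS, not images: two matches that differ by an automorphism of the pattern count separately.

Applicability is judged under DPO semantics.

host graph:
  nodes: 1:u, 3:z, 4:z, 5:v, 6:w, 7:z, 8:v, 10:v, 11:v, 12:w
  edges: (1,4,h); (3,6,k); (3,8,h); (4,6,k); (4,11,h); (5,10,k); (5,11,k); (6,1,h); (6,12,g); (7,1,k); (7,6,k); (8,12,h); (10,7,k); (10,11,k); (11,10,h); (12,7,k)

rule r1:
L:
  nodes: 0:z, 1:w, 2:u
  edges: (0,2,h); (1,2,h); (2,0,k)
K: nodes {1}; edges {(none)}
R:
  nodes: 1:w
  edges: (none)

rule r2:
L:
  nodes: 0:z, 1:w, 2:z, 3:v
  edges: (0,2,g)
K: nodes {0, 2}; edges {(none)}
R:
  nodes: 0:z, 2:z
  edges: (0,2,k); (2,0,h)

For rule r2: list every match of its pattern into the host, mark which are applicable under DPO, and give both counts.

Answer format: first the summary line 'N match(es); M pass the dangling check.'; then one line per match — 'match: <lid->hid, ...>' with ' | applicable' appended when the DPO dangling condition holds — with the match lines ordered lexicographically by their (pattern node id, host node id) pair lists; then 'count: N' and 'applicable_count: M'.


0 match(es); 0 pass the dangling check.
count: 0
applicable_count: 0


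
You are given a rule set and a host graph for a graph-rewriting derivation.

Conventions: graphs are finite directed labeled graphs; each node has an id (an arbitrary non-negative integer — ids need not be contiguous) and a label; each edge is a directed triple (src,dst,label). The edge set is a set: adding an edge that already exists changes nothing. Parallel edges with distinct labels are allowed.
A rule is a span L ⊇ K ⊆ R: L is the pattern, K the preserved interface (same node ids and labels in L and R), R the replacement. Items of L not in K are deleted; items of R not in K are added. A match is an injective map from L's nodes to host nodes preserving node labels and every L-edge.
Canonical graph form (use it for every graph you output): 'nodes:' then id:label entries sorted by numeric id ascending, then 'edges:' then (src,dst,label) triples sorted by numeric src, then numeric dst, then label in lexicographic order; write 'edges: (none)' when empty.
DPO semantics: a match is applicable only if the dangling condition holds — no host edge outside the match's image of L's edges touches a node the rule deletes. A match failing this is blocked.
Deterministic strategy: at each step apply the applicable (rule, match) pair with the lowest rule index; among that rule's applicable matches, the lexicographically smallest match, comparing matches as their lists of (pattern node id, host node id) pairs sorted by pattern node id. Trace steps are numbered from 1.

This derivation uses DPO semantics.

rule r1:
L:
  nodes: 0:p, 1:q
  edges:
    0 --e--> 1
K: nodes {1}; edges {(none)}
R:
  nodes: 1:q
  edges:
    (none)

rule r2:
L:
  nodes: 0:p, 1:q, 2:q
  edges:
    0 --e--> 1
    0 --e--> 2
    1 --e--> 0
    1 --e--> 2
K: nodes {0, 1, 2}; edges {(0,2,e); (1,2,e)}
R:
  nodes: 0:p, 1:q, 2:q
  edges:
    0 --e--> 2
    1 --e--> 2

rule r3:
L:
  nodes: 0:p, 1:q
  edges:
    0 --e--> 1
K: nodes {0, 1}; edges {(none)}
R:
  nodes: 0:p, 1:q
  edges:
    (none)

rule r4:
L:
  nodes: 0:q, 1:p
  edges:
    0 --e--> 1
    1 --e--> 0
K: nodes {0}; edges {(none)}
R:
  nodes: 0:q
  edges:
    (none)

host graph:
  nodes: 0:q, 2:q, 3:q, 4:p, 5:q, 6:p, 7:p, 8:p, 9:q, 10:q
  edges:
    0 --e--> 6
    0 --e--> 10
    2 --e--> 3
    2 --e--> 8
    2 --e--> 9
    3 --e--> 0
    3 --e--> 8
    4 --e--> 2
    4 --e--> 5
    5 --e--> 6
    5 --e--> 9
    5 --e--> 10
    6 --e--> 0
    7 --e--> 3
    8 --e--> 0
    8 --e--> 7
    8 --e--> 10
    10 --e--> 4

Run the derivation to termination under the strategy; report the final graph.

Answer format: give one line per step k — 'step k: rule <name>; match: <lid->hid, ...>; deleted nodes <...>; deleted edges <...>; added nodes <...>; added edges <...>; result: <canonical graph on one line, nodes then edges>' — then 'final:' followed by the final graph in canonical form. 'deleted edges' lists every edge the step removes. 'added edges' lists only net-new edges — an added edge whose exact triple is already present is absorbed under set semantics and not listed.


step 1: rule r3; match: 0->4, 1->2; deleted nodes (none); deleted edges (4,2,e); added nodes (none); added edges (none); result: nodes: 0:q, 2:q, 3:q, 4:p, 5:q, 6:p, 7:p, 8:p, 9:q, 10:q edges: (0,6,e); (0,10,e); (2,3,e); (2,8,e); (2,9,e); (3,0,e); (3,8,e); (4,5,e); (5,6,e); (5,9,e); (5,10,e); (6,0,e); (7,3,e); (8,0,e); (8,7,e); (8,10,e); (10,4,e)
step 2: rule r3; match: 0->4, 1->5; deleted nodes (none); deleted edges (4,5,e); added nodes (none); added edges (none); result: nodes: 0:q, 2:q, 3:q, 4:p, 5:q, 6:p, 7:p, 8:p, 9:q, 10:q edges: (0,6,e); (0,10,e); (2,3,e); (2,8,e); (2,9,e); (3,0,e); (3,8,e); (5,6,e); (5,9,e); (5,10,e); (6,0,e); (7,3,e); (8,0,e); (8,7,e); (8,10,e); (10,4,e)
step 3: rule r3; match: 0->6, 1->0; deleted nodes (none); deleted edges (6,0,e); added nodes (none); added edges (none); result: nodes: 0:q, 2:q, 3:q, 4:p, 5:q, 6:p, 7:p, 8:p, 9:q, 10:q edges: (0,6,e); (0,10,e); (2,3,e); (2,8,e); (2,9,e); (3,0,e); (3,8,e); (5,6,e); (5,9,e); (5,10,e); (7,3,e); (8,0,e); (8,7,e); (8,10,e); (10,4,e)
step 4: rule r3; match: 0->7, 1->3; deleted nodes (none); deleted edges (7,3,e); added nodes (none); added edges (none); result: nodes: 0:q, 2:q, 3:q, 4:p, 5:q, 6:p, 7:p, 8:p, 9:q, 10:q edges: (0,6,e); (0,10,e); (2,3,e); (2,8,e); (2,9,e); (3,0,e); (3,8,e); (5,6,e); (5,9,e); (5,10,e); (8,0,e); (8,7,e); (8,10,e); (10,4,e)
step 5: rule r3; match: 0->8, 1->0; deleted nodes (none); deleted edges (8,0,e); added nodes (none); added edges (none); result: nodes: 0:q, 2:q, 3:q, 4:p, 5:q, 6:p, 7:p, 8:p, 9:q, 10:q edges: (0,6,e); (0,10,e); (2,3,e); (2,8,e); (2,9,e); (3,0,e); (3,8,e); (5,6,e); (5,9,e); (5,10,e); (8,7,e); (8,10,e); (10,4,e)
step 6: rule r3; match: 0->8, 1->10; deleted nodes (none); deleted edges (8,10,e); added nodes (none); added edges (none); result: nodes: 0:q, 2:q, 3:q, 4:p, 5:q, 6:p, 7:p, 8:p, 9:q, 10:q edges: (0,6,e); (0,10,e); (2,3,e); (2,8,e); (2,9,e); (3,0,e); (3,8,e); (5,6,e); (5,9,e); (5,10,e); (8,7,e); (10,4,e)
final:
nodes: 0:q, 2:q, 3:q, 4:p, 5:q, 6:p, 7:p, 8:p, 9:q, 10:q
edges: (0,6,e); (0,10,e); (2,3,e); (2,8,e); (2,9,e); (3,0,e); (3,8,e); (5,6,e); (5,9,e); (5,10,e); (8,7,e); (10,4,e)


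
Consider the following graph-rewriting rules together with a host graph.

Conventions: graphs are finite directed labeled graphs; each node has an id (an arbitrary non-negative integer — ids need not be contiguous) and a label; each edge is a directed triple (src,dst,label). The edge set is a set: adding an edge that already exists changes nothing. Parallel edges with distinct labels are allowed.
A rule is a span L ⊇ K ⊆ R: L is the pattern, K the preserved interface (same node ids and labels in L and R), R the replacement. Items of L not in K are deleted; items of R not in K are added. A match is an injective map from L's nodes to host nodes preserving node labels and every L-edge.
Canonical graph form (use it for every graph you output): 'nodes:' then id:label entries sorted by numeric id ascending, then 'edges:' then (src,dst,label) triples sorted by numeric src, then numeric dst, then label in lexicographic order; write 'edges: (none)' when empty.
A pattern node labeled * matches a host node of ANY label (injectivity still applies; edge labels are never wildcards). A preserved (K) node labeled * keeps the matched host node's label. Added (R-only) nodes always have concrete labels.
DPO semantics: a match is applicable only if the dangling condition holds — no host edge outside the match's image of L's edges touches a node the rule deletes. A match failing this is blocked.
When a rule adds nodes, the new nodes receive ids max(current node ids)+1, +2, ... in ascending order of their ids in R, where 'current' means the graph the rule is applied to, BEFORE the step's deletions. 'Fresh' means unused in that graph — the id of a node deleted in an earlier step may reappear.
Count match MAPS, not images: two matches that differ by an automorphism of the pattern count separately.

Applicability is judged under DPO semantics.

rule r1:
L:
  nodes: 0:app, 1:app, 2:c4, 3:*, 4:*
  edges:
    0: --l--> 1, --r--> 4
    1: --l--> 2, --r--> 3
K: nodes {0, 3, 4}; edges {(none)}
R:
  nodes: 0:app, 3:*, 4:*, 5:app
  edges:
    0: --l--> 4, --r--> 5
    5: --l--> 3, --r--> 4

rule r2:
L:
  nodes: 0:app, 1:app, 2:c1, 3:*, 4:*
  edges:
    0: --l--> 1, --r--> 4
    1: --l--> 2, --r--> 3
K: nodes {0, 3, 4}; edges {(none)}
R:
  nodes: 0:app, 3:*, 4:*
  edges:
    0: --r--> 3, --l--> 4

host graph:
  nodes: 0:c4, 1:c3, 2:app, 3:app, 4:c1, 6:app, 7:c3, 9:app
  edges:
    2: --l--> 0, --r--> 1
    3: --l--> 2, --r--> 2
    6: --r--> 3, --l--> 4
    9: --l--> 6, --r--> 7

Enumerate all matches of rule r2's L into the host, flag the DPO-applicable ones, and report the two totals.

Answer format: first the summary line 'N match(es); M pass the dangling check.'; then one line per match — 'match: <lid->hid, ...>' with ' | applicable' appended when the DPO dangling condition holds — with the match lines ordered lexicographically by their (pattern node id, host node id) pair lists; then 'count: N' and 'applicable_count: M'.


1 match(es); 1 pass the dangling check.
match: 0->9, 1->6, 2->4, 3->3, 4->7 | applicable
count: 1
applicable_count: 1


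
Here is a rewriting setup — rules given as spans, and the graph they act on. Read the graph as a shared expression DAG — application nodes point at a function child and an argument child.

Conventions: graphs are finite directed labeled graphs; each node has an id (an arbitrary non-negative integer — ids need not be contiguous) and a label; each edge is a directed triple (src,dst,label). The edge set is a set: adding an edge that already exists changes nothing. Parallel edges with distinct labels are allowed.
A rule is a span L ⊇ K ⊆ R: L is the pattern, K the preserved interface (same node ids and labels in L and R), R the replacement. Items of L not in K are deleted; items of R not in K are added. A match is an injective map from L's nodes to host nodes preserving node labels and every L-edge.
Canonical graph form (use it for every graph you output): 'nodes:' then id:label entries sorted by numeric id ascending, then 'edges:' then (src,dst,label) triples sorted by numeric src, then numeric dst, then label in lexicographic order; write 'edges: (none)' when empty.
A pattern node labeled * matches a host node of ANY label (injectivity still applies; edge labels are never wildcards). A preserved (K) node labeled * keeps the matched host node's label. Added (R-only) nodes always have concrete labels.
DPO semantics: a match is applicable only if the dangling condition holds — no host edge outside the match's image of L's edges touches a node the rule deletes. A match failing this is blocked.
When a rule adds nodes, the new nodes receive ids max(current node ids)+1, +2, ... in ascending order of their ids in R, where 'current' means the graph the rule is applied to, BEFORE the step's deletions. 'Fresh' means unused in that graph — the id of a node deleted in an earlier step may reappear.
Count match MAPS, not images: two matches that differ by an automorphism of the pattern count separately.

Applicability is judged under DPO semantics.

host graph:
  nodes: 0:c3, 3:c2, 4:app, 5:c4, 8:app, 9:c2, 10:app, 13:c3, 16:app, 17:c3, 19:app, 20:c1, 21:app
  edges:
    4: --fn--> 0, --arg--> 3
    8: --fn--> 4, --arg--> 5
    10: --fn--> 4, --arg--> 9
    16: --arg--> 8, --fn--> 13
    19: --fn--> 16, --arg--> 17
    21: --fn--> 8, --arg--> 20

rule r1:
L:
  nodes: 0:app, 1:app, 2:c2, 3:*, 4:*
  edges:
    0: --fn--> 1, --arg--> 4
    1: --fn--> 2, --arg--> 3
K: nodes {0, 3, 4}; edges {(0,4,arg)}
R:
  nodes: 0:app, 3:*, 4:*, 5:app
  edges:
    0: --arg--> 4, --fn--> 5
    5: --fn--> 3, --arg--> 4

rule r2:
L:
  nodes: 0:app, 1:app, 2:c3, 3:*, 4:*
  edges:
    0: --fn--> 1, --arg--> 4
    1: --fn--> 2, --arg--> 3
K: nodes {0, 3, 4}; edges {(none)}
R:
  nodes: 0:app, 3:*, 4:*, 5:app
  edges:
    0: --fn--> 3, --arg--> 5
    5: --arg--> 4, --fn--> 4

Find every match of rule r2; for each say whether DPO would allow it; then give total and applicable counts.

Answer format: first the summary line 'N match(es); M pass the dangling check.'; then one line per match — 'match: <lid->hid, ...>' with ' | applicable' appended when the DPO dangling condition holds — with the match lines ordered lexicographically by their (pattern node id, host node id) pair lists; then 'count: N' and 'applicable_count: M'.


3 match(es); 1 pass the dangling check.
match: 0->8, 1->4, 2->0, 3->3, 4->5
match: 0->10, 1->4, 2->0, 3->3, 4->9
match: 0->19, 1->16, 2->13, 3->8, 4->17 | applicable
count: 3
applicable_count: 1


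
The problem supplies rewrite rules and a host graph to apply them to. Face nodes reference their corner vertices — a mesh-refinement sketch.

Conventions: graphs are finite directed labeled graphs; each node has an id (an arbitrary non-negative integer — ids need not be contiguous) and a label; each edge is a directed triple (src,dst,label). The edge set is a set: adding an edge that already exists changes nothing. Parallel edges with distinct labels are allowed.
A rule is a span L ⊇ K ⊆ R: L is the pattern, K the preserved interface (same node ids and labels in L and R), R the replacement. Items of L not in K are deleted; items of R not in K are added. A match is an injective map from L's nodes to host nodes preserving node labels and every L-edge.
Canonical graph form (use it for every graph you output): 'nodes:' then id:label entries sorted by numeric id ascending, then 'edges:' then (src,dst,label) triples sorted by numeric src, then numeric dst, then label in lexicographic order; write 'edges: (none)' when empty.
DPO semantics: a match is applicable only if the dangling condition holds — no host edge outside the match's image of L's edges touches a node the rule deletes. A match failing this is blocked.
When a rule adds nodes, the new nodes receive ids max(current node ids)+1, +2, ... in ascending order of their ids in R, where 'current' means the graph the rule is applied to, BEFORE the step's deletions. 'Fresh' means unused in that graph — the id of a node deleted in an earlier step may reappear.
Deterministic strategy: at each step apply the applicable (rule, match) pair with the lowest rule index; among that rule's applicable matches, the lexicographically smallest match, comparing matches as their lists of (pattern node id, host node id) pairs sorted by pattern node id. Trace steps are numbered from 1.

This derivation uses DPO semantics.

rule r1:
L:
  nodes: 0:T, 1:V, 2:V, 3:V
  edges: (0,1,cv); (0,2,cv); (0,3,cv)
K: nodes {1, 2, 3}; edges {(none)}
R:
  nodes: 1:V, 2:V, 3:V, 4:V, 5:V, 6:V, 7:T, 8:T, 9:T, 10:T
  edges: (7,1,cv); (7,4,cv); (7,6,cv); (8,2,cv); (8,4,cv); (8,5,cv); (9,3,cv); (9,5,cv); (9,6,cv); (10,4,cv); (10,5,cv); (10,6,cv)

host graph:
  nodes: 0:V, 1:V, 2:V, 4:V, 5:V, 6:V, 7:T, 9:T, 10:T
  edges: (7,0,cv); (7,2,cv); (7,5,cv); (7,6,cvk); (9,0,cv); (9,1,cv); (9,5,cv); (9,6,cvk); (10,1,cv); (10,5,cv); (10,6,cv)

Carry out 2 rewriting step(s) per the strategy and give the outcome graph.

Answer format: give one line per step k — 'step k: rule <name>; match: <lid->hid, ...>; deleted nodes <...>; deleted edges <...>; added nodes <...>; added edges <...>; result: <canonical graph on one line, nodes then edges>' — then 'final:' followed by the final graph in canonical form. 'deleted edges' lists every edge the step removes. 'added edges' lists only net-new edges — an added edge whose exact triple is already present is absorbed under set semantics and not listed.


step 1: rule r1; match: 0->10, 1->1, 2->5, 3->6; deleted nodes 10; deleted edges (10,1,cv); (10,5,cv); (10,6,cv); added nodes 11, 12, 13, 14, 15, 16, 17; added edges (14,1,cv); (14,11,cv); (14,13,cv); (15,5,cv); (15,11,cv); (15,12,cv); (16,6,cv); (16,12,cv); (16,13,cv); (17,11,cv); (17,12,cv); (17,13,cv); result: nodes: 0:V, 1:V, 2:V, 4:V, 5:V, 6:V, 7:T, 9:T, 11:V, 12:V, 13:V, 14:T, 15:T, 16:T, 17:T edges: (7,0,cv); (7,2,cv); (7,5,cv); (7,6,cvk); (9,0,cv); (9,1,cv); (9,5,cv); (9,6,cvk); (14,1,cv); (14,11,cv); (14,13,cv); (15,5,cv); (15,11,cv); (15,12,cv); (16,6,cv); (16,12,cv); (16,13,cv); (17,11,cv); (17,12,cv); (17,13,cv)
step 2: rule r1; match: 0->14, 1->1, 2->11, 3->13; deleted nodes 14; deleted edges (14,1,cv); (14,11,cv); (14,13,cv); added nodes 18, 19, 20, 21, 22, 23, 24; added edges (21,1,cv); (21,18,cv); (21,20,cv); (22,11,cv); (22,18,cv); (22,19,cv); (23,13,cv); (23,19,cv); (23,20,cv); (24,18,cv); (24,19,cv); (24,20,cv); result: nodes: 0:V, 1:V, 2:V, 4:V, 5:V, 6:V, 7:T, 9:T, 11:V, 12:V, 13:V, 15:T, 16:T, 17:T, 18:V, 19:V, 20:V, 21:T, 22:T, 23:T, 24:T edges: (7,0,cv); (7,2,cv); (7,5,cv); (7,6,cvk); (9,0,cv); (9,1,cv); (9,5,cv); (9,6,cvk); (15,5,cv); (15,11,cv); (15,12,cv); (16,6,cv); (16,12,cv); (16,13,cv); (17,11,cv); (17,12,cv); (17,13,cv); (21,1,cv); (21,18,cv); (21,20,cv); (22,11,cv); (22,18,cv); (22,19,cv); (23,13,cv); (23,19,cv); (23,20,cv); (24,18,cv); (24,19,cv); (24,20,cv)
final:
nodes: 0:V, 1:V, 2:V, 4:V, 5:V, 6:V, 7:T, 9:T, 11:V, 12:V, 13:V, 15:T, 16:T, 17:T, 18:V, 19:V, 20:V, 21:T, 22:T, 23:T, 24:T
edges: (7,0,cv); (7,2,cv); (7,5,cv); (7,6,cvk); (9,0,cv); (9,1,cv); (9,5,cv); (9,6,cvk); (15,5,cv); (15,11,cv); (15,12,cv); (16,6,cv); (16,12,cv); (16,13,cv); (17,11,cv); (17,12,cv); (17,13,cv); (21,1,cv); (21,18,cv); (21,20,cv); (22,11,cv); (22,18,cv); (22,19,cv); (23,13,cv); (23,19,cv); (23,20,cv); (24,18,cv); (24,19,cv); (24,20,cv)


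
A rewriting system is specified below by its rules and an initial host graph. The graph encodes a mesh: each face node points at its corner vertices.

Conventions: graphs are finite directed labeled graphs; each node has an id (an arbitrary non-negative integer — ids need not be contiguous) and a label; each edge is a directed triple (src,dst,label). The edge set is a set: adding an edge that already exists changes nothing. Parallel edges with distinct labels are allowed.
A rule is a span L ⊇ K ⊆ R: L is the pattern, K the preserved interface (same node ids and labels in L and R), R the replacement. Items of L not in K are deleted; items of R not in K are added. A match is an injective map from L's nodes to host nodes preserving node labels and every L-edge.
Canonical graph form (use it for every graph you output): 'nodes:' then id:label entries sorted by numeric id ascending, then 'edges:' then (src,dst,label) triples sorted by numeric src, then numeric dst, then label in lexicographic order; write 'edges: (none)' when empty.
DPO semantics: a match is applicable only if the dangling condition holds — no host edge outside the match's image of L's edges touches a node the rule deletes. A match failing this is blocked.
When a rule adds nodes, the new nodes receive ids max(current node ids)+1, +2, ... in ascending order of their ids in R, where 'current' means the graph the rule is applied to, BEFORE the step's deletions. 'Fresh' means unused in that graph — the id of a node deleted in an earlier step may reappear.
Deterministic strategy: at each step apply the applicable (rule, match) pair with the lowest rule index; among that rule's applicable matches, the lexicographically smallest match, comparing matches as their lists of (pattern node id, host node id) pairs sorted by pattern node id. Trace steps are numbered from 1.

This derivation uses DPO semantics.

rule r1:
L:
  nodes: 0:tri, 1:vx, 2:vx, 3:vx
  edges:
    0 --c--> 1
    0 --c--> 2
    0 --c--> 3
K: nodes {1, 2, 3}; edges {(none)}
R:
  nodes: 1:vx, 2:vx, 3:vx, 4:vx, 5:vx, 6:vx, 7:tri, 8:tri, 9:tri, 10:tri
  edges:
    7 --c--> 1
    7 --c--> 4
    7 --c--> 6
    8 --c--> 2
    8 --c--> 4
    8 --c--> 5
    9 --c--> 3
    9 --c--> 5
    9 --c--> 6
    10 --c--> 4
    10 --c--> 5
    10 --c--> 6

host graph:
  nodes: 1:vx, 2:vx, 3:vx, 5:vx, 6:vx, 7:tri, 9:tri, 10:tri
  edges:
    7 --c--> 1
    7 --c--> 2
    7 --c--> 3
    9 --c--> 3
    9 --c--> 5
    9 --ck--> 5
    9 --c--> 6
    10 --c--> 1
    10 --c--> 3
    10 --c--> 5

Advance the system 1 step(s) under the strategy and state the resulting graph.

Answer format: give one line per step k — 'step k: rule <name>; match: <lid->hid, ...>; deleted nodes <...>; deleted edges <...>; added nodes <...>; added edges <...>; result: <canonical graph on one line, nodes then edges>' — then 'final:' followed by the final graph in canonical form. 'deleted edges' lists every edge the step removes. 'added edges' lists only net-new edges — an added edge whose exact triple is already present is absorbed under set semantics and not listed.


step 1: rule r1; match: 0->7, 1->1, 2->2, 3->3; deleted nodes 7; deleted edges (7,1,c); (7,2,c); (7,3,c); added nodes 11, 12, 13, 14, 15, 16, 17; added edges (14,1,c); (14,11,c); (14,13,c); (15,2,c); (15,11,c); (15,12,c); (16,3,c); (16,12,c); (16,13,c); (17,11,c); (17,12,c); (17,13,c); result: nodes: 1:vx, 2:vx, 3:vx, 5:vx, 6:vx, 9:tri, 10:tri, 11:vx, 12:vx, 13:vx, 14:tri, 15:tri, 16:tri, 17:tri edges: (9,3,c); (9,5,c); (9,5,ck); (9,6,c); (10,1,c); (10,3,c); (10,5,c); (14,1,c); (14,11,c); (14,13,c); (15,2,c); (15,11,c); (15,12,c); (16,3,c); (16,12,c); (16,13,c); (17,11,c); (17,12,c); (17,13,c)
final:
nodes: 1:vx, 2:vx, 3:vx, 5:vx, 6:vx, 9:tri, 10:tri, 11:vx, 12:vx, 13:vx, 14:tri, 15:tri, 16:tri, 17:tri
edges: (9,3,c); (9,5,c); (9,5,ck); (9,6,c); (10,1,c); (10,3,c); (10,5,c); (14,1,c); (14,11,c); (14,13,c); (15,2,c); (15,11,c); (15,12,c); (16,3,c); (16,12,c); (16,13,c); (17,11,c); (17,12,c); (17,13,c)


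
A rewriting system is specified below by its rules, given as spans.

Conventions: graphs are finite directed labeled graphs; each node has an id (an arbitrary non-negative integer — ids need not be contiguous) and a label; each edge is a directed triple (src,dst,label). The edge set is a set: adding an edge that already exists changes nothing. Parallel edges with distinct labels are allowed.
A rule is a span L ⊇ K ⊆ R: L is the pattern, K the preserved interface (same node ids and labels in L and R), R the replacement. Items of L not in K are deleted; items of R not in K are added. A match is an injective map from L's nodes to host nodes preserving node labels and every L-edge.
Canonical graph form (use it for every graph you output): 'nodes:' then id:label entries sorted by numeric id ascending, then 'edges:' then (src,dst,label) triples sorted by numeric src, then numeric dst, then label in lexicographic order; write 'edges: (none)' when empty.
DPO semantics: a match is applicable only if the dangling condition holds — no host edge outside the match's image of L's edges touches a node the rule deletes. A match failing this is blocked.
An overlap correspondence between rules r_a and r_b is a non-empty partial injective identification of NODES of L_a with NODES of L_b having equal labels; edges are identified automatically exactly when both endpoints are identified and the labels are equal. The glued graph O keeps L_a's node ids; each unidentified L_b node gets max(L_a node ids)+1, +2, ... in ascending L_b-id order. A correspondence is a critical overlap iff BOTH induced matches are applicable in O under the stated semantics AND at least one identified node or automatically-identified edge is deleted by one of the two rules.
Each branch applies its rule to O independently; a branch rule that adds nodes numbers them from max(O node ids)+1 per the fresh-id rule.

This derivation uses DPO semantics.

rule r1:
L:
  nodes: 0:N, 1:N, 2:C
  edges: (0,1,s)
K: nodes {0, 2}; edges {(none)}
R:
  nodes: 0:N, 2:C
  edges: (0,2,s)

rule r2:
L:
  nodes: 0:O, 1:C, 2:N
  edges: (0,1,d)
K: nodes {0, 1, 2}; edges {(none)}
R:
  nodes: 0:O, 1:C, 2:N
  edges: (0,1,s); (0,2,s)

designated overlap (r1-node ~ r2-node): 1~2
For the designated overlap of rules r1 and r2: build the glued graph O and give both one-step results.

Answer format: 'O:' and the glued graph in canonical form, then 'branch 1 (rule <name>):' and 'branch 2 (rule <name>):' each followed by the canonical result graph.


O:
nodes: 0:N, 1:N, 2:C, 3:O, 4:C
edges: (0,1,s); (3,4,d)
branch 1 (rule r1):
nodes: 0:N, 2:C, 3:O, 4:C
edges: (0,2,s); (3,4,d)
branch 2 (rule r2):
nodes: 0:N, 1:N, 2:C, 3:O, 4:C
edges: (0,1,s); (3,1,s); (3,4,s)


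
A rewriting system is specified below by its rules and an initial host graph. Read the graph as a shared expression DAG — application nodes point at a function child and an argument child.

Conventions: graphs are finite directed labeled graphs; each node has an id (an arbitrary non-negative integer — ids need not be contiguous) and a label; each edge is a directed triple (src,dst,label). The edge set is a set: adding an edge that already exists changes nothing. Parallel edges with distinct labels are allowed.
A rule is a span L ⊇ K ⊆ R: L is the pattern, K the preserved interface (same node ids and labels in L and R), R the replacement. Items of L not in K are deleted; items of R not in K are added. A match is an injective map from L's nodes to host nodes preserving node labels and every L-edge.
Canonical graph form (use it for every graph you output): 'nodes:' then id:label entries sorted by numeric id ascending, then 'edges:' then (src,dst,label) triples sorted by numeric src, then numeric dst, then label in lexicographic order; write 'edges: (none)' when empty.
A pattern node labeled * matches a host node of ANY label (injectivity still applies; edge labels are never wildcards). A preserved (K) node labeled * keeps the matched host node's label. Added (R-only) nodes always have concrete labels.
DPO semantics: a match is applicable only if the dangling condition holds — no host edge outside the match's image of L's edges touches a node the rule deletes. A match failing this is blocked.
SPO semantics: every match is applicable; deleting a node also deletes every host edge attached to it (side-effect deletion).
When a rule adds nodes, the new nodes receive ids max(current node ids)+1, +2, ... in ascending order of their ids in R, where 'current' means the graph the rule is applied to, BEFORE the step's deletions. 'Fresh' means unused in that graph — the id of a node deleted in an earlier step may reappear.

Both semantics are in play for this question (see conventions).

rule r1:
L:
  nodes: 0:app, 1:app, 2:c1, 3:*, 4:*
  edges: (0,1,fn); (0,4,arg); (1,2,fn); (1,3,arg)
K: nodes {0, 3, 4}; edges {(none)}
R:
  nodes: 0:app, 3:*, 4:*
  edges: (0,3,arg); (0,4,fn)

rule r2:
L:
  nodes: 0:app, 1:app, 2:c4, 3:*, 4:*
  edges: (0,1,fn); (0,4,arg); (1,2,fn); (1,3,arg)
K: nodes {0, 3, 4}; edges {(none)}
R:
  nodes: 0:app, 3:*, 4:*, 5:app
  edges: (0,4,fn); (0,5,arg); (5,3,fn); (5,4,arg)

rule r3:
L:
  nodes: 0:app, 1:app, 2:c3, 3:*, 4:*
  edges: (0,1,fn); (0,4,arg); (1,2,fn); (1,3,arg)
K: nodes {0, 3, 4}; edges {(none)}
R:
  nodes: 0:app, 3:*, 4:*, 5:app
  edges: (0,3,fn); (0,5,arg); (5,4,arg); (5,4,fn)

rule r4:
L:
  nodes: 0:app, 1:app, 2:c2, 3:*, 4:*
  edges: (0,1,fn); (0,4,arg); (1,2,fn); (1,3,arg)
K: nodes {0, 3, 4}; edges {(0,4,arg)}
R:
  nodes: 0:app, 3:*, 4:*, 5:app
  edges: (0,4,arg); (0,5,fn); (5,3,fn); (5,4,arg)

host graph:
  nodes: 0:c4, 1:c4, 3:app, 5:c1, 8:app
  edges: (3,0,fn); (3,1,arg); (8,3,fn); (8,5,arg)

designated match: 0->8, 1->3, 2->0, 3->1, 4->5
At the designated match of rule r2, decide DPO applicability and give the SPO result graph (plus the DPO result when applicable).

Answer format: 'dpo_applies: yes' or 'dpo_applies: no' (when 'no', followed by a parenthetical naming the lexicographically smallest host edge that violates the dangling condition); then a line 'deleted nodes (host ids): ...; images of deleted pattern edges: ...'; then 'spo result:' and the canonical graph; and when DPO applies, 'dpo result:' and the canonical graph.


dpo_applies: yes
deleted nodes (host ids): 0, 3; images of deleted pattern edges: (3,0,fn); (3,1,arg); (8,3,fn); (8,5,arg)
spo result:
nodes: 1:c4, 5:c1, 8:app, 9:app
edges: (8,5,fn); (8,9,arg); (9,1,fn); (9,5,arg)
dpo result:
nodes: 1:c4, 5:c1, 8:app, 9:app
edges: (8,5,fn); (8,9,arg); (9,1,fn); (9,5,arg)


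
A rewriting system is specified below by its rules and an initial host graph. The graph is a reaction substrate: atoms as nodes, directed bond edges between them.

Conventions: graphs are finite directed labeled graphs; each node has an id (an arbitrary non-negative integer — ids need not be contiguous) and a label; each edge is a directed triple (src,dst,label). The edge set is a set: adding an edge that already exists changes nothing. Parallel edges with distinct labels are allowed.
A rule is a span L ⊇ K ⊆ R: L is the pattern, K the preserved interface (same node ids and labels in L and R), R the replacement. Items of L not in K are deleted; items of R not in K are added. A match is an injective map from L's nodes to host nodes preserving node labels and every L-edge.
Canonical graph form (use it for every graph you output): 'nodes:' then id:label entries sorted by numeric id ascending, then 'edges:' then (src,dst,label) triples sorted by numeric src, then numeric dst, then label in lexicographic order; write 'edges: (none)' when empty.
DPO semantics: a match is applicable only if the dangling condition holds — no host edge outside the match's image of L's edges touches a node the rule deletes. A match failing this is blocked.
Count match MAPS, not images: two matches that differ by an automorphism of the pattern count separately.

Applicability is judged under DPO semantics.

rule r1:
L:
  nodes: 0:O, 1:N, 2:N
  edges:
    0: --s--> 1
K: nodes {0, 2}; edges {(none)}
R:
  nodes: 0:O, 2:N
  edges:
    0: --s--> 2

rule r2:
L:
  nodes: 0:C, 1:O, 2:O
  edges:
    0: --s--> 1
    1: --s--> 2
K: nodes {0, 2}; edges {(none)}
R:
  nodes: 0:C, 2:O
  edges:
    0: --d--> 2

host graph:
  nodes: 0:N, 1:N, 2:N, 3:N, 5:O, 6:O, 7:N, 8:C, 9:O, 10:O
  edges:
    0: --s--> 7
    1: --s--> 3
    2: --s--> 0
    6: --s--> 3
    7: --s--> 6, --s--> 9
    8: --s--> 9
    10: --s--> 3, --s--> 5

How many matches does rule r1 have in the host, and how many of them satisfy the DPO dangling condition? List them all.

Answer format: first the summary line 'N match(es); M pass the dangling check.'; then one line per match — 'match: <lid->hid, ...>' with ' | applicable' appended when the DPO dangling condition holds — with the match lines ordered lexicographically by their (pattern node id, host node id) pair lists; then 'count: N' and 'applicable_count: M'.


8 match(es); 0 pass the dangling check.
match: 0->6, 1->3, 2->0
match: 0->6, 1->3, 2->1
match: 0->6, 1->3, 2->2
match: 0->6, 1->3, 2->7
match: 0->10, 1->3, 2->0
match: 0->10, 1->3, 2->1
match: 0->10, 1->3, 2->2
match: 0->10, 1->3, 2->7
count: 8
applicable_count: 0


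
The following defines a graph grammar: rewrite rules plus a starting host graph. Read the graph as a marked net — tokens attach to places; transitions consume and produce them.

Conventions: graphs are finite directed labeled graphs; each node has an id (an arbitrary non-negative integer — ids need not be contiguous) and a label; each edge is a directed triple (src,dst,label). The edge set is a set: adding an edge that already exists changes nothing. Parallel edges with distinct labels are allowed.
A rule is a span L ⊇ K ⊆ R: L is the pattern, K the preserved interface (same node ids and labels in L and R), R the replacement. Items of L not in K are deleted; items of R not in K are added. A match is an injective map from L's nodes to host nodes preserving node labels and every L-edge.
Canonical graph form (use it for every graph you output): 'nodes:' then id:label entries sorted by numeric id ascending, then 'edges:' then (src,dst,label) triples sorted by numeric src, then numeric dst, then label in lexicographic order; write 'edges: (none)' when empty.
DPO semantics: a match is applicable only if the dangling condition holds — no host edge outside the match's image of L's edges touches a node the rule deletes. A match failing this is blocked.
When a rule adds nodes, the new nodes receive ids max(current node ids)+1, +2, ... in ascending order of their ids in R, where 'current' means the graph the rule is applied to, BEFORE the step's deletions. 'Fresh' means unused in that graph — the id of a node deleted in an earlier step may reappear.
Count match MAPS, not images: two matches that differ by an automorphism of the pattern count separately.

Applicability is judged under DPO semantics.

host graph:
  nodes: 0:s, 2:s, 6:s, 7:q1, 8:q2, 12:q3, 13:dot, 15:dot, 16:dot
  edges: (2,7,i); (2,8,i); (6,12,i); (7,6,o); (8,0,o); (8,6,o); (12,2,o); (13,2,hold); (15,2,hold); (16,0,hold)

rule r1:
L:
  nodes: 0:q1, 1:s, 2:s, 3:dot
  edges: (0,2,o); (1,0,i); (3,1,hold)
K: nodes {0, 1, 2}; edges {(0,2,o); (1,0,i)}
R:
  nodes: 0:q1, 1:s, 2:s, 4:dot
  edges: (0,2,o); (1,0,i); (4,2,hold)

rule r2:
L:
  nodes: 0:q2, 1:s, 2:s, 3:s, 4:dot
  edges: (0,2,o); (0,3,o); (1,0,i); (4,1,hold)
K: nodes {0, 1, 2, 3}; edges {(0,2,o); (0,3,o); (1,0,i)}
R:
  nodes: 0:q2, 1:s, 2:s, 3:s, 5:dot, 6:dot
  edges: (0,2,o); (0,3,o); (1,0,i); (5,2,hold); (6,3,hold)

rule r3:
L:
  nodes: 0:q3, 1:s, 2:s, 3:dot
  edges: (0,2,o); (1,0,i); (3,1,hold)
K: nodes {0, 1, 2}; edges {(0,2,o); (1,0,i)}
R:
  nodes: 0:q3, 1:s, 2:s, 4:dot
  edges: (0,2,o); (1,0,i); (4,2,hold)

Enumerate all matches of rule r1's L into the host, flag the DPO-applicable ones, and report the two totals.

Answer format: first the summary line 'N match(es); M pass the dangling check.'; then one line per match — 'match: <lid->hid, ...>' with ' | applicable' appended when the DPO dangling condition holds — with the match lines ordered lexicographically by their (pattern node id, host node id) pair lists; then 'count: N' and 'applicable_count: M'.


2 match(es); 2 pass the dangling check.
match: 0->7, 1->2, 2->6, 3->13 | applicable
match: 0->7, 1->2, 2->6, 3->15 | applicable
count: 2
applicable_count: 2


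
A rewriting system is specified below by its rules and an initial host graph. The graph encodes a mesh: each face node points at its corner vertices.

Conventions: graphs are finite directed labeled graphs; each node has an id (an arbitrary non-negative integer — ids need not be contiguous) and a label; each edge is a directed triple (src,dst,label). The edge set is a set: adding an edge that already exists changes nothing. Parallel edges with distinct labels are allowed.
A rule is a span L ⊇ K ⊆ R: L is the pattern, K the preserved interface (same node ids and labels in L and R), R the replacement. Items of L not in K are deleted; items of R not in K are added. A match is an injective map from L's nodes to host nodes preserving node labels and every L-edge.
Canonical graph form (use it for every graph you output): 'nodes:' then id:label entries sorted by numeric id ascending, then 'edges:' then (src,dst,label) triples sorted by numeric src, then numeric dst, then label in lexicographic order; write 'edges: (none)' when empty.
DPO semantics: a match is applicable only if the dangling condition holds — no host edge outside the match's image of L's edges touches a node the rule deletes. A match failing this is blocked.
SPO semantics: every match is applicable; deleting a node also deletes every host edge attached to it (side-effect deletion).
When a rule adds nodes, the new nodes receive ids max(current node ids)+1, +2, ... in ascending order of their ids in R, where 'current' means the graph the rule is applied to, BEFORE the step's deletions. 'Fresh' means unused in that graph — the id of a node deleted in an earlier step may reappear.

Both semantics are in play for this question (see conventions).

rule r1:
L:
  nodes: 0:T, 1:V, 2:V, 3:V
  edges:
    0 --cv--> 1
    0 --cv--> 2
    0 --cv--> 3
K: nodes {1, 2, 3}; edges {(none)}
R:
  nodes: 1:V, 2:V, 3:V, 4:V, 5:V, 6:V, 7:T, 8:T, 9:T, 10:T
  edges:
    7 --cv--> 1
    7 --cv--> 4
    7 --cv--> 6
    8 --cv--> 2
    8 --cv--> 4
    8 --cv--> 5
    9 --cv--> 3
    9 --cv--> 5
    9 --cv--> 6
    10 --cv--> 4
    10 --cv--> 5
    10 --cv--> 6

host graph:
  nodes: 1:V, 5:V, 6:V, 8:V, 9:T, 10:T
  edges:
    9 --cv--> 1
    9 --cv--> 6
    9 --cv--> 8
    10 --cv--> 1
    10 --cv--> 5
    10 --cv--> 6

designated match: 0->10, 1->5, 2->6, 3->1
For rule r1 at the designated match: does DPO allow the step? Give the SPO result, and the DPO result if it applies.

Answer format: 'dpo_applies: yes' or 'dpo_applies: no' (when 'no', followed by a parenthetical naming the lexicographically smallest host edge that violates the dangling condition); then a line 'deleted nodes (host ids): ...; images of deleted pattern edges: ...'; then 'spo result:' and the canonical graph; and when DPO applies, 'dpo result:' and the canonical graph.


dpo_applies: yes
deleted nodes (host ids): 10; images of deleted pattern edges: (10,1,cv); (10,5,cv); (10,6,cv)
spo result:
nodes: 1:V, 5:V, 6:V, 8:V, 9:T, 11:V, 12:V, 13:V, 14:T, 15:T, 16:T, 17:T
edges: (9,1,cv); (9,6,cv); (9,8,cv); (14,5,cv); (14,11,cv); (14,13,cv); (15,6,cv); (15,11,cv); (15,12,cv); (16,1,cv); (16,12,cv); (16,13,cv); (17,11,cv); (17,12,cv); (17,13,cv)
dpo result:
nodes: 1:V, 5:V, 6:V, 8:V, 9:T, 11:V, 12:V, 13:V, 14:T, 15:T, 16:T, 17:T
edges: (9,1,cv); (9,6,cv); (9,8,cv); (14,5,cv); (14,11,cv); (14,13,cv); (15,6,cv); (15,11,cv); (15,12,cv); (16,1,cv); (16,12,cv); (16,13,cv); (17,11,cv); (17,12,cv); (17,13,cv)


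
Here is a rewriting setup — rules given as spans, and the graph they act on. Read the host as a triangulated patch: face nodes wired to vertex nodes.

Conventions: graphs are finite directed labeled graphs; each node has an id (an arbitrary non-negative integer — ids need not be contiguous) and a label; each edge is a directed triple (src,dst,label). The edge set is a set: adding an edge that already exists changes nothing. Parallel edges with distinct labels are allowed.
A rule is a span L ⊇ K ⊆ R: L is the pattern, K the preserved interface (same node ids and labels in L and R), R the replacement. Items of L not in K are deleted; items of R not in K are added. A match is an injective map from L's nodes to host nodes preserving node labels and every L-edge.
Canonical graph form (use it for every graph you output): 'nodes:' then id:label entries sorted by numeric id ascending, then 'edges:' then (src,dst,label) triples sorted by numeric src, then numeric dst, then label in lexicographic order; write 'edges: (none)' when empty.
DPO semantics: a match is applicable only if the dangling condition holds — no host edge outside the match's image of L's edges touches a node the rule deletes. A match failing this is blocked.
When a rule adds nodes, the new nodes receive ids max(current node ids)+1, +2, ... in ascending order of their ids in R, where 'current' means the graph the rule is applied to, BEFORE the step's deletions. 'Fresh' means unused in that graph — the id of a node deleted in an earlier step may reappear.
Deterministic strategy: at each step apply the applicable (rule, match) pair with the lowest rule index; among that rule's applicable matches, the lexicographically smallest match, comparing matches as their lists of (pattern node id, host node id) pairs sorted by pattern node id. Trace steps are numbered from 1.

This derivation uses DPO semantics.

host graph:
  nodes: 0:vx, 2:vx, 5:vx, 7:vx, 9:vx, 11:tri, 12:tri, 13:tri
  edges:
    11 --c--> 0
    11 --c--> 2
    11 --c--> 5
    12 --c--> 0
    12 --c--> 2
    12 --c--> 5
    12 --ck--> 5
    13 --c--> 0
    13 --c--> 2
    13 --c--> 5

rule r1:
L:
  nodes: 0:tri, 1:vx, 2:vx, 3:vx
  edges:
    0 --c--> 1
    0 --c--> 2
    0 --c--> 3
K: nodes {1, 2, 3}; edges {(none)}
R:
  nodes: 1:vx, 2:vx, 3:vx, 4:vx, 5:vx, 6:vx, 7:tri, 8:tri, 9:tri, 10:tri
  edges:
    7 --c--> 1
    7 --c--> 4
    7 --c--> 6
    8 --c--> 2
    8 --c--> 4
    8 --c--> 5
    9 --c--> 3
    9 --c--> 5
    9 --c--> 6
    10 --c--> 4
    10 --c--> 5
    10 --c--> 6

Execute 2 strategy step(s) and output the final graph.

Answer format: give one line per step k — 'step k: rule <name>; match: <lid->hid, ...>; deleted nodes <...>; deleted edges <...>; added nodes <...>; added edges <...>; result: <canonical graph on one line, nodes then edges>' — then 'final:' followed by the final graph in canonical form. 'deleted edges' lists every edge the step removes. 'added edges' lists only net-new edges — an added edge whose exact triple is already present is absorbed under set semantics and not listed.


step 1: rule r1; match: 0->11, 1->0, 2->2, 3->5; deleted nodes 11; deleted edges (11,0,c); (11,2,c); (11,5,c); added nodes 14, 15, 16, 17, 18, 19, 20; added edges (17,0,c); (17,14,c); (17,16,c); (18,2,c); (18,14,c); (18,15,c); (19,5,c); (19,15,c); (19,16,c); (20,14,c); (20,15,c); (20,16,c); result: nodes: 0:vx, 2:vx, 5:vx, 7:vx, 9:vx, 12:tri, 13:tri, 14:vx, 15:vx, 16:vx, 17:tri, 18:tri, 19:tri, 20:tri edges: (12,0,c); (12,2,c); (12,5,c); (12,5,ck); (13,0,c); (13,2,c); (13,5,c); (17,0,c); (17,14,c); (17,16,c); (18,2,c); (18,14,c); (18,15,c); (19,5,c); (19,15,c); (19,16,c); (20,14,c); (20,15,c); (20,16,c)
step 2: rule r1; match: 0->13, 1->0, 2->2, 3->5; deleted nodes 13; deleted edges (13,0,c); (13,2,c); (13,5,c); added nodes 21, 22, 23, 24, 25, 26, 27; added edges (24,0,c); (24,21,c); (24,23,c); (25,2,c); (25,21,c); (25,22,c); (26,5,c); (26,22,c); (26,23,c); (27,21,c); (27,22,c); (27,23,c); result: nodes: 0:vx, 2:vx, 5:vx, 7:vx, 9:vx, 12:tri, 14:vx, 15:vx, 16:vx, 17:tri, 18:tri, 19:tri, 20:tri, 21:vx, 22:vx, 23:vx, 24:tri, 25:tri, 26:tri, 27:tri edges: (12,0,c); (12,2,c); (12,5,c); (12,5,ck); (17,0,c); (17,14,c); (17,16,c); (18,2,c); (18,14,c); (18,15,c); (19,5,c); (19,15,c); (19,16,c); (20,14,c); (20,15,c); (20,16,c); (24,0,c); (24,21,c); (24,23,c); (25,2,c); (25,21,c); (25,22,c); (26,5,c); (26,22,c); (26,23,c); (27,21,c); (27,22,c); (27,23,c)
final:
nodes: 0:vx, 2:vx, 5:vx, 7:vx, 9:vx, 12:tri, 14:vx, 15:vx, 16:vx, 17:tri, 18:tri, 19:tri, 20:tri, 21:vx, 22:vx, 23:vx, 24:tri, 25:tri, 26:tri, 27:tri
edges: (12,0,c); (12,2,c); (12,5,c); (12,5,ck); (17,0,c); (17,14,c); (17,16,c); (18,2,c); (18,14,c); (18,15,c); (19,5,c); (19,15,c); (19,16,c); (20,14,c); (20,15,c); (20,16,c); (24,0,c); (24,21,c); (24,23,c); (25,2,c); (25,21,c); (25,22,c); (26,5,c); (26,22,c); (26,23,c); (27,21,c); (27,22,c); (27,23,c)
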